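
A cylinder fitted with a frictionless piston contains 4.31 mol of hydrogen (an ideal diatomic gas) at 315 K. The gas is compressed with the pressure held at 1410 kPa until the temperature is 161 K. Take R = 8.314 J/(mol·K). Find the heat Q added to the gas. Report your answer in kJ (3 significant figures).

Isobaric: W = nRΔT = (4.31)(8.314)(-154) = -5518 J.
ΔU = nCᵥΔT with Cᵥ = 5R/2: ΔU = (4.31)(20.79)(-154) = -13796 J.
Q = ΔU + W = -13796 − 5518 = -19314 J.

Q ≈ -19.3 kJ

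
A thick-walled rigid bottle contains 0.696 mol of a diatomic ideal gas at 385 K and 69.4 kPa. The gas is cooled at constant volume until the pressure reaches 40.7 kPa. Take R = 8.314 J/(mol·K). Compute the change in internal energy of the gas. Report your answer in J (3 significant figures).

ΔU ≈ -2300 J

Constant volume ⇒ W = 0, so Q = ΔU = nCᵥΔT with Cᵥ = 5R/2 = 20.79 J/(mol·K).
At constant V, T₂/T₁ = P₂/P₁ ⇒ ΔT = T₁(P₂/P₁ − 1) = 385·(40.7/69.4 − 1) = -159.2 K.
ΔU = (0.696)(20.79)(-159.2) = -2303 J.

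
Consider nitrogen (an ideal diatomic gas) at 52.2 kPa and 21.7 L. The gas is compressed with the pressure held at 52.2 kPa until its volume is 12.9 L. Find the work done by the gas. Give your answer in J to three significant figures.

Isobaric: W = P ΔV.
W = (52.2 kPa)(12.9 − 21.7 L) = (52.2)(-8.8) = -459.4 J.

W ≈ -459 J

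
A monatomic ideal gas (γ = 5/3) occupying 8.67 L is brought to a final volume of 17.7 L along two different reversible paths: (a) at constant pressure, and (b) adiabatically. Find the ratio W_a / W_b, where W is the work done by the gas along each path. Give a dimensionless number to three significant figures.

Path (a) isobaric: W = P₁(V₂ − V₁) → W_a/(P₁V₁) = 1.042.
Path (b) adiabatic: W = P₁V₁(1 − (V₁/V₂)^(γ−1))/(γ−1) → W_b/(P₁V₁) = 0.5679.
W_a / W_b = 1.042 / 0.5679 = 1.834.

W_a / W_b ≈ 1.83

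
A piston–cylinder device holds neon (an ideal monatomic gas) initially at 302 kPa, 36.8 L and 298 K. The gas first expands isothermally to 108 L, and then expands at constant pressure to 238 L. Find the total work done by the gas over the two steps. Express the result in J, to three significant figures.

Step 1 (isothermal): W = P₁V₁ ln(V₂/V₁) = (11114) ln(108/36.8) = 11965 J.
After step 1: P = 102.9 kPa, V = 108 L, T = 298 K.
Step 2 (isobaric): W = PΔV = (102.9 kPa)(238 − 108 L) = 13377 J.
W_total = 11965 + 13377 = 25343 J.

W_total ≈ 25300 J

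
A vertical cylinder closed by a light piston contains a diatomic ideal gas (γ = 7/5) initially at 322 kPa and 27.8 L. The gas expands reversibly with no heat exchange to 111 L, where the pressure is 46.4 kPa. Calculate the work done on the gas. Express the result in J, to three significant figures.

Adiabatic: W = (P₁V₁ − P₂V₂)/(γ − 1) with γ = 7/5.
P₁V₁ = 8952 J, P₂V₂ = 5150 J.
W = (8952 − 5150) / 0.4 = 9503 J.
Work on gas = −W_by = -9503 J.

W ≈ -9500 J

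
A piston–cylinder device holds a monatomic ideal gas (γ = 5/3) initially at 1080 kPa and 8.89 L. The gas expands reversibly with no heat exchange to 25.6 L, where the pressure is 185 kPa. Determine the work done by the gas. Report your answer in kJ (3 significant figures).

Adiabatic: W = (P₁V₁ − P₂V₂)/(γ − 1) with γ = 5/3.
P₁V₁ = 9601 J, P₂V₂ = 4736 J.
W = (9601 − 4736) / 0.6667 = 7298 J.

W ≈ 7.30 kJ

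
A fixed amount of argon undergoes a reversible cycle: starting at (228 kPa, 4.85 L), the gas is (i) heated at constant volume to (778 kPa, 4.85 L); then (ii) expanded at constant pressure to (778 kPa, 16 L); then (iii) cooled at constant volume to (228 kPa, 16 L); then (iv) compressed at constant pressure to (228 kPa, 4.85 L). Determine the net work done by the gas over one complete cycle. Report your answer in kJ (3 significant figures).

Constant-volume legs do no work.
W(ii) = (778)(16 − 4.85) = 8675 J; W(iv) = (228)(4.85 − 16) = -2542 J.
W_net = 8675 − 2542 = 6132 J (the clockwise enclosed area).

W_net ≈ 6.13 kJ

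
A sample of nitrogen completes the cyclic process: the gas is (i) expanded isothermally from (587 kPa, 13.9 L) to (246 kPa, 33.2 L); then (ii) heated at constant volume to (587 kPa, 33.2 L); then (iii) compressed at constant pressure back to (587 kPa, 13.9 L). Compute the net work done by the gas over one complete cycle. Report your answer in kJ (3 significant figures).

W_net ≈ -4.23 kJ

Leg (i): W = PᵢVᵢ ln(V_f/Vᵢ) = (8159) ln(33.2/13.9) = 7104 J.
Leg (ii): W = 0.
Leg (iii): W = PΔV = (587)(13.9 − 33.2) = -11329 J.
W_net = 7104 − 11329 = -4225 J.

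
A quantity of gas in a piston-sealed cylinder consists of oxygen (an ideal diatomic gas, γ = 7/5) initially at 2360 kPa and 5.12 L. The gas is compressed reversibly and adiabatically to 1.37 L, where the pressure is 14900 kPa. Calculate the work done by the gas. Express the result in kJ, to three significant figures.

Adiabatic: W = (P₁V₁ − P₂V₂)/(γ − 1) with γ = 7/5.
P₁V₁ = 12083 J, P₂V₂ = 20413 J.
W = (12083 − 20413) / 0.4 = -20825 J.

W ≈ -20.8 kJ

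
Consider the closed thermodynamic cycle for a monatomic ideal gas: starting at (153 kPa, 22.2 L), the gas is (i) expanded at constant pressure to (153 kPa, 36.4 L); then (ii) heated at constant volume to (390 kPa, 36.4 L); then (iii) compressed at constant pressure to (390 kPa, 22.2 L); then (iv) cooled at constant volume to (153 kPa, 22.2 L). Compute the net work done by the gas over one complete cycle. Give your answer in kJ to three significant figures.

Constant-volume legs do no work.
W(i) = (153)(36.4 − 22.2) = 2173 J; W(iii) = (390)(22.2 − 36.4) = -5538 J.
W_net = 2173 − 5538 = -3365 J (the counter-clockwise enclosed area).

W_net ≈ -3.37 kJ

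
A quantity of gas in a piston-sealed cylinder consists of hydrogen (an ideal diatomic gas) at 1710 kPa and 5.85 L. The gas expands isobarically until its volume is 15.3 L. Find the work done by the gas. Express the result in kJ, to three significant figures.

Isobaric: W = P ΔV.
W = (1710 kPa)(15.3 − 5.85 L) = (1710)(9.45) = 16160 J.

W ≈ 16.2 kJ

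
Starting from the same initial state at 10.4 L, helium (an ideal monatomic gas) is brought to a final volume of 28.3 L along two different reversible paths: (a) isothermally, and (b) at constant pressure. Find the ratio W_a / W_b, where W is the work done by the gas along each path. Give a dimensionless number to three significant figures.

Path (a) isothermal: W = P₁V₁ ln(V₂/V₁) → W_a/(P₁V₁) = 1.001.
Path (b) isobaric: W = P₁(V₂ − V₁) → W_b/(P₁V₁) = 1.721.
W_a / W_b = 1.001 / 1.721 = 0.5816.

W_a / W_b ≈ 0.582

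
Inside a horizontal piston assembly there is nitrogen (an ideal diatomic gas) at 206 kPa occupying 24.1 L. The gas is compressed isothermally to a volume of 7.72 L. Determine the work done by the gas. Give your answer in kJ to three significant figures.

W ≈ -5.65 kJ

Isothermal: W = nRT ln(V₂/V₁) = P₁V₁ ln(V₂/V₁).
P₁V₁ = (206 kPa)(24.1 L) = 4965 J.
W = 4965 × ln(7.72/24.1) = 4965 × -1.138
W_by_gas = -5652 J.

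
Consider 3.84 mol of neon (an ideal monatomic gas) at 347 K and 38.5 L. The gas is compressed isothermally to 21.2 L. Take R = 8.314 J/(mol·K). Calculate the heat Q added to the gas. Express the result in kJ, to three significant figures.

Isothermal ⇒ ΔU = 0, so Q = W = nRT ln(V₂/V₁).
Q = (3.84)(8.314)(347) ln(21.2/38.5) = 11078 × -0.5967 = -6610 J.

Q ≈ -6.61 kJ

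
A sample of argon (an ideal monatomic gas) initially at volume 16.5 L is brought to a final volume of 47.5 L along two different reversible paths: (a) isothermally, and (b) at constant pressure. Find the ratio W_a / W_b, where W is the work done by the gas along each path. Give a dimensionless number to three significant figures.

W_a / W_b ≈ 0.563

Path (a) isothermal: W = P₁V₁ ln(V₂/V₁) → W_a/(P₁V₁) = 1.057.
Path (b) isobaric: W = P₁(V₂ − V₁) → W_b/(P₁V₁) = 1.879.
W_a / W_b = 1.057 / 1.879 = 0.5628.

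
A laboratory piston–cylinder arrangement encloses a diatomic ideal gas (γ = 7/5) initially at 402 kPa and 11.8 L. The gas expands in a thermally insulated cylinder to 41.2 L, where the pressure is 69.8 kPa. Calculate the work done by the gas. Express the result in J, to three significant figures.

W ≈ 4670 J

Adiabatic: W = (P₁V₁ − P₂V₂)/(γ − 1) with γ = 7/5.
P₁V₁ = 4744 J, P₂V₂ = 2876 J.
W = (4744 − 2876) / 0.4 = 4670 J.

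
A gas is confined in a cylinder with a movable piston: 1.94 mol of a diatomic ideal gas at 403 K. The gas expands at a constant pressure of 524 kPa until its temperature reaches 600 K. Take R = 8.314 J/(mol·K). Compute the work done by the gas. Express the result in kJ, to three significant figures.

W ≈ 3.18 kJ

Isobaric: W = P ΔV = nR ΔT.
W = (1.94)(8.314)(600 − 403) = 3177 J.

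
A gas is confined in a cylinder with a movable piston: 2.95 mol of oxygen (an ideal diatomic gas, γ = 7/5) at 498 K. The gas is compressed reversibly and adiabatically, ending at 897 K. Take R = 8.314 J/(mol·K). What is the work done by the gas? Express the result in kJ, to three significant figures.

Adiabatic ⇒ Q = 0, so W_by = −ΔU = nCᵥ(T₁ − T₂).
Cᵥ = 5R/2 = 20.79 J/(mol·K).
W = (2.95)(20.79)(498 − 897) = -24465 J.

W ≈ -24.5 kJ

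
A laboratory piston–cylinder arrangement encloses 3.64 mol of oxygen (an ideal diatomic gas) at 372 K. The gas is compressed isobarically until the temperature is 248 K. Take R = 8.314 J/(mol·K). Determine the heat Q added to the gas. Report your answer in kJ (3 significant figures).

Q ≈ -13.1 kJ

Isobaric: W = nRΔT = (3.64)(8.314)(-124) = -3753 J.
ΔU = nCᵥΔT with Cᵥ = 5R/2: ΔU = (3.64)(20.79)(-124) = -9382 J.
Q = ΔU + W = -9382 − 3753 = -13134 J.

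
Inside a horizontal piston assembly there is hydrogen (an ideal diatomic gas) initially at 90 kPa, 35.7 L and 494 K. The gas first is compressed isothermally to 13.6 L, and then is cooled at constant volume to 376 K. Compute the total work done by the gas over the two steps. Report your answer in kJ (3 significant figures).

Step 1 (isothermal): W = P₁V₁ ln(V₂/V₁) = (3213) ln(13.6/35.7) = -3101 J.
Step 2 (isochoric): W = 0 (constant volume).
W_total = -3101 + 0 = -3101 J.

W_total ≈ -3.10 kJ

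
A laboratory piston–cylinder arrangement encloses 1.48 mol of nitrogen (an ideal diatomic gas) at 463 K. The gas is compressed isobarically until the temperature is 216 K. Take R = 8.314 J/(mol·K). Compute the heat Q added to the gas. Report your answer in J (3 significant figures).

Q ≈ -10600 J

Isobaric: W = nRΔT = (1.48)(8.314)(-247) = -3039 J.
ΔU = nCᵥΔT with Cᵥ = 5R/2: ΔU = (1.48)(20.79)(-247) = -7598 J.
Q = ΔU + W = -7598 − 3039 = -10637 J.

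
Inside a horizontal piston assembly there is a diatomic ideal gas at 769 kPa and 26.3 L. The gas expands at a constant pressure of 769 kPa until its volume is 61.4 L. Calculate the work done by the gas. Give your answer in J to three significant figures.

Isobaric: W = P ΔV.
W = (769 kPa)(61.4 − 26.3 L) = (769)(35.1) = 26992 J.

W ≈ 27000 J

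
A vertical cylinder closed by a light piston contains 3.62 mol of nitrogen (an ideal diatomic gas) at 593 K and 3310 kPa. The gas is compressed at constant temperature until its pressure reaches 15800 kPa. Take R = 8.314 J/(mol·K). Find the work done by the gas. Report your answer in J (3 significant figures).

W ≈ -27900 J

Isothermal process: W = nRT ln(V₂/V₁) = nRT ln(P₁/P₂).
W = (3.62)(8.314)(593) × ln(3310/15800)
  = 17847 × ln(0.2095) = 17847 × -1.563
W_by_gas = -27896 J.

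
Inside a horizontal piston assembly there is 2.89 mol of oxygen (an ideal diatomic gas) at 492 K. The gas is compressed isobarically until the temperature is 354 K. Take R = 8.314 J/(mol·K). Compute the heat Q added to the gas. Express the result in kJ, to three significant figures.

Isobaric: W = nRΔT = (2.89)(8.314)(-138) = -3316 J.
ΔU = nCᵥΔT with Cᵥ = 5R/2: ΔU = (2.89)(20.79)(-138) = -8289 J.
Q = ΔU + W = -8289 − 3316 = -11605 J.

Q ≈ -11.6 kJ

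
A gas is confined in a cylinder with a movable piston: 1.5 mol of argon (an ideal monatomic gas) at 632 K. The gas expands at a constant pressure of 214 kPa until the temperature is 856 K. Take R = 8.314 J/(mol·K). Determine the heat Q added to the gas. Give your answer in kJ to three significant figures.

Q ≈ 6.98 kJ

Isobaric: W = nRΔT = (1.5)(8.314)(224) = 2794 J.
ΔU = nCᵥΔT with Cᵥ = 3R/2: ΔU = (1.5)(12.47)(224) = 4190 J.
Q = ΔU + W = 4190 + 2794 = 6984 J.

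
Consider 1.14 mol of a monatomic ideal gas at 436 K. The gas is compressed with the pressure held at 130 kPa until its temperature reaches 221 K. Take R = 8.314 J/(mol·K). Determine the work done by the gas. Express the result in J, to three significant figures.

W ≈ -2040 J

Isobaric: W = P ΔV = nR ΔT.
W = (1.14)(8.314)(221 − 436) = -2038 J.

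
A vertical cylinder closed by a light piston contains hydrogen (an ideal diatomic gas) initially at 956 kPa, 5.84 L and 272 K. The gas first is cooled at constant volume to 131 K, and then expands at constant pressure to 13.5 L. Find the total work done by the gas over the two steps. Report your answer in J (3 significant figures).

Step 1 (isochoric): W = 0 (constant volume).
After step 1: P = 460.4 kPa (V unchanged).
Step 2 (isobaric): W = PΔV = (460.4 kPa)(13.5 − 5.84 L) = 3527 J.
W_total = 0 + 3527 = 3527 J.

W_total ≈ 3530 J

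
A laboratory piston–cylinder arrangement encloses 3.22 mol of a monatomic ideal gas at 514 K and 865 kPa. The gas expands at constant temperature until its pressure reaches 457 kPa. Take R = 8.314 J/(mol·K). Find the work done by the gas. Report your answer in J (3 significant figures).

W ≈ 8780 J

Isothermal process: W = nRT ln(V₂/V₁) = nRT ln(P₁/P₂).
W = (3.22)(8.314)(514) × ln(865/457)
  = 13760 × ln(1.893) = 13760 × 0.638
W_by_gas = 8780 J.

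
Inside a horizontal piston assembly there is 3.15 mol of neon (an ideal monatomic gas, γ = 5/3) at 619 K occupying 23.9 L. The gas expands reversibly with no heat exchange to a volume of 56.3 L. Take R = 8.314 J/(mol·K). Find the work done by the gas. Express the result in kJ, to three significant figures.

Adiabatic: TV^(γ−1) = const with γ = 5/3.
T₂ = T₁ (V₁/V₂)^(γ−1) = 619 × (23.9/56.3)^0.667 = 619 × 0.5648 = 349.6 K.
W_by = nCᵥ(T₁ − T₂) = (3.15)(12.47)(619 − 349.6) = 10582 J.

W ≈ 10.6 kJ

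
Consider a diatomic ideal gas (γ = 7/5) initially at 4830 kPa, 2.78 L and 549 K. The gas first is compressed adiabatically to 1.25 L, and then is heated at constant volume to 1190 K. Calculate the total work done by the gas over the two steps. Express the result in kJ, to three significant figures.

Step 1 (adiabatic): W = (P₁V₁ − P₂V₂)/(γ−1) = (13427 − 18486)/0.4 = -12647 J.
Step 2 (isochoric): W = 0 (constant volume).
W_total = -12647 + 0 = -12647 J.

W_total ≈ -12.6 kJ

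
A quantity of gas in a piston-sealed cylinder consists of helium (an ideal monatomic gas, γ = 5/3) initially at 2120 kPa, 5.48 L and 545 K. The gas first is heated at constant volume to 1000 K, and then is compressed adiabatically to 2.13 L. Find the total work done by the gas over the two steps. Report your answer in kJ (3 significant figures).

W_total ≈ -28.1 kJ

Step 1 (isochoric): W = 0 (constant volume).
After step 1: P = 3890 kPa (V unchanged).
Step 2 (adiabatic): W = (P₁V₁ − P₂V₂)/(γ−1) = (21317 − 40024)/0.667 = -28061 J.
W_total = 0 − 28061 = -28061 J.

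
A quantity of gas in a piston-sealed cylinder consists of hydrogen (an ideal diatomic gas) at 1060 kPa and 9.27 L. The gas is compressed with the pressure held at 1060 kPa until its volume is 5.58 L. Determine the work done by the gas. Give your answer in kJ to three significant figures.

W ≈ -3.91 kJ

Isobaric: W = P ΔV.
W = (1060 kPa)(5.58 − 9.27 L) = (1060)(-3.69) = -3911 J.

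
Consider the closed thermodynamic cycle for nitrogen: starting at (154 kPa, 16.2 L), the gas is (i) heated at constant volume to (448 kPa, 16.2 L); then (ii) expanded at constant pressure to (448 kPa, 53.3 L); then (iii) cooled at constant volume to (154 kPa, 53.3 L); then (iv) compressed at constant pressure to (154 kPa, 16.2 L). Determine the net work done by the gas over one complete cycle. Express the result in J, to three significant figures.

Constant-volume legs do no work.
W(ii) = (448)(53.3 − 16.2) = 16621 J; W(iv) = (154)(16.2 − 53.3) = -5713 J.
W_net = 16621 − 5713 = 10907 J (the clockwise enclosed area).

W_net ≈ 10900 J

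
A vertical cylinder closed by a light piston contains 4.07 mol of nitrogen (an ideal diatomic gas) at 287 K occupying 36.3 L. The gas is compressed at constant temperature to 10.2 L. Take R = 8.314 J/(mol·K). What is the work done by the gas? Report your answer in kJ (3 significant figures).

W ≈ -12.3 kJ

Isothermal: W = nRT ln(V₂/V₁).
W = (4.07)(8.314)(287) × ln(10.2/36.3)
  = 9712 × -1.269
W_by_gas = -12328 J.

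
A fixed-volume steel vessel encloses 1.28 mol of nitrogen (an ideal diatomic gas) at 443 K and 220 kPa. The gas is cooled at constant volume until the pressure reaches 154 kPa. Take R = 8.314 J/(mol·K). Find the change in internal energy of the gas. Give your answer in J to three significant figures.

ΔU ≈ -3540 J

Constant volume ⇒ W = 0, so Q = ΔU = nCᵥΔT with Cᵥ = 5R/2 = 20.79 J/(mol·K).
At constant V, T₂/T₁ = P₂/P₁ ⇒ ΔT = T₁(P₂/P₁ − 1) = 443·(154/220 − 1) = -132.9 K.
ΔU = (1.28)(20.79)(-132.9) = -3536 J.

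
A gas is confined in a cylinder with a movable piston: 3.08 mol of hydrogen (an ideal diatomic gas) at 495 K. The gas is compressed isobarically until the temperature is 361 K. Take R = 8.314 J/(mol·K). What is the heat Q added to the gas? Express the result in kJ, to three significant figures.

Isobaric: W = nRΔT = (3.08)(8.314)(-134) = -3431 J.
ΔU = nCᵥΔT with Cᵥ = 5R/2: ΔU = (3.08)(20.79)(-134) = -8578 J.
Q = ΔU + W = -8578 − 3431 = -12010 J.

Q ≈ -12.0 kJ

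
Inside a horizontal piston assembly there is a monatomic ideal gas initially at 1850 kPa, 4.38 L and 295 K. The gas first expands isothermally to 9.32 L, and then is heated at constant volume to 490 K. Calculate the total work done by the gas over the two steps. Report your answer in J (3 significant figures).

W_total ≈ 6120 J

Step 1 (isothermal): W = P₁V₁ ln(V₂/V₁) = (8103) ln(9.32/4.38) = 6119 J.
Step 2 (isochoric): W = 0 (constant volume).
W_total = 6119 + 0 = 6119 J.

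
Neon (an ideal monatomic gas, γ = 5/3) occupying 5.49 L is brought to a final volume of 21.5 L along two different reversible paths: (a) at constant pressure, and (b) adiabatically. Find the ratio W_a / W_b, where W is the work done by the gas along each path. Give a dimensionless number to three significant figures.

W_a / W_b ≈ 3.25

Path (a) isobaric: W = P₁(V₂ − V₁) → W_a/(P₁V₁) = 2.916.
Path (b) adiabatic: W = P₁V₁(1 − (V₁/V₂)^(γ−1))/(γ−1) → W_b/(P₁V₁) = 0.8963.
W_a / W_b = 2.916 / 0.8963 = 3.254.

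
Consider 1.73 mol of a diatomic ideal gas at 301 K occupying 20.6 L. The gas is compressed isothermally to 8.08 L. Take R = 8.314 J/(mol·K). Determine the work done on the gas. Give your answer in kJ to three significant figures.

W ≈ 4.05 kJ

Isothermal: W = nRT ln(V₂/V₁).
W = (1.73)(8.314)(301) × ln(8.08/20.6)
  = 4329 × -0.9359
W_by_gas = -4052 J; work on gas = −W_by = 4052 J.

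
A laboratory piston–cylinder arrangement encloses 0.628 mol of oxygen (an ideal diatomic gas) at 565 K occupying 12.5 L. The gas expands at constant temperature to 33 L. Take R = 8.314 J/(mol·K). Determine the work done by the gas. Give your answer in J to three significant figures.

W ≈ 2860 J

Isothermal: W = nRT ln(V₂/V₁).
W = (0.628)(8.314)(565) × ln(33/12.5)
  = 2950 × 0.9708
W_by_gas = 2864 J.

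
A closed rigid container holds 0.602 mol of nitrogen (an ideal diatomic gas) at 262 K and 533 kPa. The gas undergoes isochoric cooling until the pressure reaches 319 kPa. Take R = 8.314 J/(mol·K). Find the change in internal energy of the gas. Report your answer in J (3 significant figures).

Constant volume ⇒ W = 0, so Q = ΔU = nCᵥΔT with Cᵥ = 5R/2 = 20.79 J/(mol·K).
At constant V, T₂/T₁ = P₂/P₁ ⇒ ΔT = T₁(P₂/P₁ − 1) = 262·(319/533 − 1) = -105.2 K.
ΔU = (0.602)(20.79)(-105.2) = -1316 J.

ΔU ≈ -1320 J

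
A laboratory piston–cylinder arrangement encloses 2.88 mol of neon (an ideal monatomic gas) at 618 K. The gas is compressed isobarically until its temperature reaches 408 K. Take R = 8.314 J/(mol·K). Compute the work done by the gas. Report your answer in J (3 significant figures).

Isobaric: W = P ΔV = nR ΔT.
W = (2.88)(8.314)(408 − 618) = -5028 J.

W ≈ -5030 J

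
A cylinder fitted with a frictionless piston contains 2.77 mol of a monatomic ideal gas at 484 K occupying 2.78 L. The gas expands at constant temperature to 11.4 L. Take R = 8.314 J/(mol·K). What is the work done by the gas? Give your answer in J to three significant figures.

Isothermal: W = nRT ln(V₂/V₁).
W = (2.77)(8.314)(484) × ln(11.4/2.78)
  = 11146 × 1.411
W_by_gas = 15729 J.

W ≈ 15700 J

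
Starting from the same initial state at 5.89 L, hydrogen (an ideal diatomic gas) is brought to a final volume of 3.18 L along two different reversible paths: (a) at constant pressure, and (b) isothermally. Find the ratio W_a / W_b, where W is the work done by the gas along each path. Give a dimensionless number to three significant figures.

Path (a) isobaric: W = P₁(V₂ − V₁) → W_a/(P₁V₁) = -0.4601.
Path (b) isothermal: W = P₁V₁ ln(V₂/V₁) → W_b/(P₁V₁) = -0.6164.
W_a / W_b = -0.4601 / -0.6164 = 0.7465.

W_a / W_b ≈ 0.746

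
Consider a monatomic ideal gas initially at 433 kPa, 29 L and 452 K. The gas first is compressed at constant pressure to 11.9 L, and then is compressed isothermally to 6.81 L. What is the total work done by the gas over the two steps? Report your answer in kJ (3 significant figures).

W_total ≈ -10.3 kJ

Step 1 (isobaric): W = PΔV = (433 kPa)(11.9 − 29 L) = -7404 J.
After step 1: P = 433 kPa, V = 11.9 L, T = 185.5 K.
Step 2 (isothermal): W = P₁V₁ ln(V₂/V₁) = (5153) ln(6.81/11.9) = -2876 J.
W_total = -7404 − 2876 = -10280 J.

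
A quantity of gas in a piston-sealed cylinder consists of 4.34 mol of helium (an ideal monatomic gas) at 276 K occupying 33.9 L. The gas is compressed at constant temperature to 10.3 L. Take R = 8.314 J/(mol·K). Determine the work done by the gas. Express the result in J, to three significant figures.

Isothermal: W = nRT ln(V₂/V₁).
W = (4.34)(8.314)(276) × ln(10.3/33.9)
  = 9959 × -1.191
W_by_gas = -11864 J.

W ≈ -11900 J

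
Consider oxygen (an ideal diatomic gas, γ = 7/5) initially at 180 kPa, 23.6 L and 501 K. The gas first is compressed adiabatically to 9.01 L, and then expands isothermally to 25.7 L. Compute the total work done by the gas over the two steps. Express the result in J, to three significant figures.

W_total ≈ 1550 J

Step 1 (adiabatic): W = (P₁V₁ − P₂V₂)/(γ−1) = (4248 − 6244)/0.4 = -4990 J.
After step 1: P = 693 kPa, V = 9.01 L, T = 736.4 K.
Step 2 (isothermal): W = P₁V₁ ln(V₂/V₁) = (6244) ln(25.7/9.01) = 6545 J.
W_total = -4990 + 6545 = 1555 J.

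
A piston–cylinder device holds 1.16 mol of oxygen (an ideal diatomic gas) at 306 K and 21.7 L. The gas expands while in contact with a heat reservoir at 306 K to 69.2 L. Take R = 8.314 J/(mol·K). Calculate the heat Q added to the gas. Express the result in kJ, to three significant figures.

Isothermal ⇒ ΔU = 0, so Q = W = nRT ln(V₂/V₁).
Q = (1.16)(8.314)(306) ln(69.2/21.7) = 2951 × 1.16 = 3422 J.

Q ≈ 3.42 kJ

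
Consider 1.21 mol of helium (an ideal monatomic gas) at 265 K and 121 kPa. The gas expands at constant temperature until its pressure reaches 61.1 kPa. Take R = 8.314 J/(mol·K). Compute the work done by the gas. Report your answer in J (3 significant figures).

Isothermal process: W = nRT ln(V₂/V₁) = nRT ln(P₁/P₂).
W = (1.21)(8.314)(265) × ln(121/61.1)
  = 2666 × ln(1.98) = 2666 × 0.6833
W_by_gas = 1822 J.

W ≈ 1820 J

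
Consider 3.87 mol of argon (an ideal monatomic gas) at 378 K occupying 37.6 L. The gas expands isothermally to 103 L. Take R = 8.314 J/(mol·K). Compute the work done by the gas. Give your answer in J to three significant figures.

W ≈ 12300 J

Isothermal: W = nRT ln(V₂/V₁).
W = (3.87)(8.314)(378) × ln(103/37.6)
  = 12162 × 1.008
W_by_gas = 12256 J.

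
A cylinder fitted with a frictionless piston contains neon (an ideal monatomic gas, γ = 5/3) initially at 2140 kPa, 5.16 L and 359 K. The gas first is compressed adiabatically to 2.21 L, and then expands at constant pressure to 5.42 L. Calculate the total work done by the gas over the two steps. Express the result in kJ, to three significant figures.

W_total ≈ 15.6 kJ

Step 1 (adiabatic): W = (P₁V₁ − P₂V₂)/(γ−1) = (11042 − 19434)/0.667 = -12588 J.
After step 1: P = 8794 kPa, V = 2.21 L, T = 631.8 K.
Step 2 (isobaric): W = PΔV = (8794 kPa)(5.42 − 2.21 L) = 28228 J.
W_total = -12588 + 28228 = 15640 J.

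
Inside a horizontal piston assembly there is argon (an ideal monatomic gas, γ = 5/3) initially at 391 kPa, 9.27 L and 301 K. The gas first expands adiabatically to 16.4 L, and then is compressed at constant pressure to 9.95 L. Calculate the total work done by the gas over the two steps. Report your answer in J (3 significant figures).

W_total ≈ 746 J

Step 1 (adiabatic): W = (P₁V₁ − P₂V₂)/(γ−1) = (3625 − 2478)/0.667 = 1720 J.
After step 1: P = 151.1 kPa, V = 16.4 L, T = 205.8 K.
Step 2 (isobaric): W = PΔV = (151.1 kPa)(9.95 − 16.4 L) = -974.5 J.
W_total = 1720 − 974.5 = 745.5 J.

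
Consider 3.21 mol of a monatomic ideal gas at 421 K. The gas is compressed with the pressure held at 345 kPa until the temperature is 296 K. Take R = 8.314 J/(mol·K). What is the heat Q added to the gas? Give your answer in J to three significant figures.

Isobaric: W = nRΔT = (3.21)(8.314)(-125) = -3336 J.
ΔU = nCᵥΔT with Cᵥ = 3R/2: ΔU = (3.21)(12.47)(-125) = -5004 J.
Q = ΔU + W = -5004 − 3336 = -8340 J.

Q ≈ -8340 J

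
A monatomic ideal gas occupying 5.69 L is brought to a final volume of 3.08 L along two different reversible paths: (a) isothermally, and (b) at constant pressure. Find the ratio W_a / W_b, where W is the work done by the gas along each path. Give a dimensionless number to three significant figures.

W_a / W_b ≈ 1.34

Path (a) isothermal: W = P₁V₁ ln(V₂/V₁) → W_a/(P₁V₁) = -0.6138.
Path (b) isobaric: W = P₁(V₂ − V₁) → W_b/(P₁V₁) = -0.4587.
W_a / W_b = -0.6138 / -0.4587 = 1.338.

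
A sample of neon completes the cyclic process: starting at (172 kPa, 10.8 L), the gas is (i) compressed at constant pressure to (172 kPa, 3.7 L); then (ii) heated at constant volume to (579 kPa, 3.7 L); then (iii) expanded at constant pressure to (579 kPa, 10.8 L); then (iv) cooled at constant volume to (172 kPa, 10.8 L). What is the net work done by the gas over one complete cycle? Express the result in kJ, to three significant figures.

Constant-volume legs do no work.
W(i) = (172)(3.7 − 10.8) = -1221 J; W(iii) = (579)(10.8 − 3.7) = 4111 J.
W_net = -1221 + 4111 = 2890 J (the clockwise enclosed area).

W_net ≈ 2.89 kJ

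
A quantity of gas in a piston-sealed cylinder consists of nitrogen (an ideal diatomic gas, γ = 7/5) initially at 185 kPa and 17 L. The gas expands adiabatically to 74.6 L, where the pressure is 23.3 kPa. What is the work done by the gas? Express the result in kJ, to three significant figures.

W ≈ 3.52 kJ

Adiabatic: W = (P₁V₁ − P₂V₂)/(γ − 1) with γ = 7/5.
P₁V₁ = 3145 J, P₂V₂ = 1738 J.
W = (3145 − 1738) / 0.4 = 3517 J.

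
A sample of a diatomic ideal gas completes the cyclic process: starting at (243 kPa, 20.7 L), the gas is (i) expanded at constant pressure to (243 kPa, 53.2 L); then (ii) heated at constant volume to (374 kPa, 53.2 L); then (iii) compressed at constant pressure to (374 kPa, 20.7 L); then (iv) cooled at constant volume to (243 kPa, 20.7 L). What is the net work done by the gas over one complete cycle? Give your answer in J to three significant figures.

W_net ≈ -4260 J

Constant-volume legs do no work.
W(i) = (243)(53.2 − 20.7) = 7898 J; W(iii) = (374)(20.7 − 53.2) = -12155 J.
W_net = 7898 − 12155 = -4258 J (the counter-clockwise enclosed area).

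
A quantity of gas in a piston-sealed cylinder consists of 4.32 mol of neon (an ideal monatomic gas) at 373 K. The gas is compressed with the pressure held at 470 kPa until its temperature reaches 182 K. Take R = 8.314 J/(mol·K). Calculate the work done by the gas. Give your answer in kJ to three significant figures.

W ≈ -6.86 kJ

Isobaric: W = P ΔV = nR ΔT.
W = (4.32)(8.314)(182 − 373) = -6860 J.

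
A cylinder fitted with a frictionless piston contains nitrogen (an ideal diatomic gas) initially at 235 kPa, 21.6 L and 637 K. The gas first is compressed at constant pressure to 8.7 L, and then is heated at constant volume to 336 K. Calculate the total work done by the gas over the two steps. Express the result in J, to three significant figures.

W_total ≈ -3030 J

Step 1 (isobaric): W = PΔV = (235 kPa)(8.7 − 21.6 L) = -3032 J.
Step 2 (isochoric): W = 0 (constant volume).
W_total = -3032 + 0 = -3032 J.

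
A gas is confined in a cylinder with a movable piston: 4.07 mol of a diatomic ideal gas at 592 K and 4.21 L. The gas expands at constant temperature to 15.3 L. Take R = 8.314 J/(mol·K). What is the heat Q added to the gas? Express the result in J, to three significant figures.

Q ≈ 25800 J

Isothermal ⇒ ΔU = 0, so Q = W = nRT ln(V₂/V₁).
Q = (4.07)(8.314)(592) ln(15.3/4.21) = 20032 × 1.29 = 25849 J.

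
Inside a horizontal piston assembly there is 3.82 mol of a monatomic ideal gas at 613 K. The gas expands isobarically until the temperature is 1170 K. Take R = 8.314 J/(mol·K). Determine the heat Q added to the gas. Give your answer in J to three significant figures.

Isobaric: W = nRΔT = (3.82)(8.314)(557) = 17690 J.
ΔU = nCᵥΔT with Cᵥ = 3R/2: ΔU = (3.82)(12.47)(557) = 26535 J.
Q = ΔU + W = 26535 + 17690 = 44225 J.

Q ≈ 44200 J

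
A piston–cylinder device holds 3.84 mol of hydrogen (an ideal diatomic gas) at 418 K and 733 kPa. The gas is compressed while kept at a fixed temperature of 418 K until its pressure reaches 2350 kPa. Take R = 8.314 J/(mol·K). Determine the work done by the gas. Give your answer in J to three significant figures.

W ≈ -15500 J

Isothermal process: W = nRT ln(V₂/V₁) = nRT ln(P₁/P₂).
W = (3.84)(8.314)(418) × ln(733/2350)
  = 13345 × ln(0.3119) = 13345 × -1.165
W_by_gas = -15547 J.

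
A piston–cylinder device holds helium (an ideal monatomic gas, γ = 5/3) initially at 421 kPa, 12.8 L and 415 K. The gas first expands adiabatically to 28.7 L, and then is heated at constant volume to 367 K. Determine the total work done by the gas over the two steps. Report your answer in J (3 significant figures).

W_total ≈ 3360 J

Step 1 (adiabatic): W = (P₁V₁ − P₂V₂)/(γ−1) = (5389 − 3146)/0.667 = 3365 J.
Step 2 (isochoric): W = 0 (constant volume).
W_total = 3365 + 0 = 3365 J.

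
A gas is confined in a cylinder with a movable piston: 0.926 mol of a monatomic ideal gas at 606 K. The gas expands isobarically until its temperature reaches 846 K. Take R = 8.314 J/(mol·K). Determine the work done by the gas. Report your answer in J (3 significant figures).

Isobaric: W = P ΔV = nR ΔT.
W = (0.926)(8.314)(846 − 606) = 1848 J.

W ≈ 1850 J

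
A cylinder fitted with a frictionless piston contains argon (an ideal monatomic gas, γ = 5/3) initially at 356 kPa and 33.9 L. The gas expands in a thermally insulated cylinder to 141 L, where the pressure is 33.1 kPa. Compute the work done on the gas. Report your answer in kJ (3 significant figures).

W ≈ -11.1 kJ

Adiabatic: W = (P₁V₁ − P₂V₂)/(γ − 1) with γ = 5/3.
P₁V₁ = 12068 J, P₂V₂ = 4667 J.
W = (12068 − 4667) / 0.6667 = 11102 J.
Work on gas = −W_by = -11102 J.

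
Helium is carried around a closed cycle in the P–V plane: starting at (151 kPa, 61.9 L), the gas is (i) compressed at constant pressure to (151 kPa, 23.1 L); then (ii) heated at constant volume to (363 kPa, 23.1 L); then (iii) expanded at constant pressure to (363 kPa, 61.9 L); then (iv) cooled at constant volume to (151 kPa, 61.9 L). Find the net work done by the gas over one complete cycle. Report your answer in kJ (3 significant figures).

W_net ≈ 8.23 kJ

Constant-volume legs do no work.
W(i) = (151)(23.1 − 61.9) = -5859 J; W(iii) = (363)(61.9 − 23.1) = 14084 J.
W_net = -5859 + 14084 = 8226 J (the clockwise enclosed area).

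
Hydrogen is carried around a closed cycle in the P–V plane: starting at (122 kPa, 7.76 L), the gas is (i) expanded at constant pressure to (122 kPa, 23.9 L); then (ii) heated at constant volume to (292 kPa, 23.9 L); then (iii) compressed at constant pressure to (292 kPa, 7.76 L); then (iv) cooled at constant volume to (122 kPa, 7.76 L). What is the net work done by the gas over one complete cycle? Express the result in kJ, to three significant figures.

W_net ≈ -2.74 kJ

Constant-volume legs do no work.
W(i) = (122)(23.9 − 7.76) = 1969 J; W(iii) = (292)(7.76 − 23.9) = -4713 J.
W_net = 1969 − 4713 = -2744 J (the counter-clockwise enclosed area).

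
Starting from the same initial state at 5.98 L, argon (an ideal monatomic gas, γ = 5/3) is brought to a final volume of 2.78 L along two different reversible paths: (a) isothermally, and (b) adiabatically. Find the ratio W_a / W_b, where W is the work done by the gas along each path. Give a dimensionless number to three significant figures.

Path (a) isothermal: W = P₁V₁ ln(V₂/V₁) → W_a/(P₁V₁) = -0.766.
Path (b) adiabatic: W = P₁V₁(1 − (V₁/V₂)^(γ−1))/(γ−1) → W_b/(P₁V₁) = -0.9996.
W_a / W_b = -0.766 / -0.9996 = 0.7663.

W_a / W_b ≈ 0.766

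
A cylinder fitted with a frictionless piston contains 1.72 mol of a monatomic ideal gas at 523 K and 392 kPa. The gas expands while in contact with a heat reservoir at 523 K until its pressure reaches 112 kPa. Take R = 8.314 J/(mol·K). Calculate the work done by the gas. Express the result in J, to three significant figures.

W ≈ 9370 J

Isothermal process: W = nRT ln(V₂/V₁) = nRT ln(P₁/P₂).
W = (1.72)(8.314)(523) × ln(392/112)
  = 7479 × ln(3.5) = 7479 × 1.253
W_by_gas = 9369 J.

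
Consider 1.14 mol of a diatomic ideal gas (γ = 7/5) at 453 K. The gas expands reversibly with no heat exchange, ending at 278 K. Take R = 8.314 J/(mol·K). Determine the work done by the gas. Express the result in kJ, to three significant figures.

Adiabatic ⇒ Q = 0, so W_by = −ΔU = nCᵥ(T₁ − T₂).
Cᵥ = 5R/2 = 20.79 J/(mol·K).
W = (1.14)(20.79)(453 − 278) = 4147 J.

W ≈ 4.15 kJ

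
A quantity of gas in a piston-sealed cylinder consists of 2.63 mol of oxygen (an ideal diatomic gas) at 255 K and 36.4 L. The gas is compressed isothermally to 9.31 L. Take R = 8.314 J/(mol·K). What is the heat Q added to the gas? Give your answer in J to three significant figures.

Isothermal ⇒ ΔU = 0, so Q = W = nRT ln(V₂/V₁).
Q = (2.63)(8.314)(255) ln(9.31/36.4) = 5576 × -1.363 = -7602 J.

Q ≈ -7600 J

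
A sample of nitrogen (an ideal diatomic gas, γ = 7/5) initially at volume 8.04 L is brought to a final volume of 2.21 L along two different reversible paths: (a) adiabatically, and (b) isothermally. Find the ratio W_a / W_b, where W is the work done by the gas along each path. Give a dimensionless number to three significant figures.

Path (a) adiabatic: W = P₁V₁(1 − (V₁/V₂)^(γ−1))/(γ−1) → W_a/(P₁V₁) = -1.691.
Path (b) isothermal: W = P₁V₁ ln(V₂/V₁) → W_b/(P₁V₁) = -1.291.
W_a / W_b = -1.691 / -1.291 = 1.309.

W_a / W_b ≈ 1.31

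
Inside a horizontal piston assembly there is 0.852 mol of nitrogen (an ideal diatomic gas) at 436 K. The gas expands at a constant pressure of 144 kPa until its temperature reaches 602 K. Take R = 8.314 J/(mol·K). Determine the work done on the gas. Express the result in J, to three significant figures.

W ≈ -1180 J

Isobaric: W = P ΔV = nR ΔT.
W = (0.852)(8.314)(602 − 436) = 1176 J.
Work on gas = −W_by = -1176 J.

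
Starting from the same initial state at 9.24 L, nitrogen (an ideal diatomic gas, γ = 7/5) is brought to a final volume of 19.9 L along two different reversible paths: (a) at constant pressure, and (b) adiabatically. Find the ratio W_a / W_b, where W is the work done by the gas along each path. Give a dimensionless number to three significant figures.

W_a / W_b ≈ 1.75

Path (a) isobaric: W = P₁(V₂ − V₁) → W_a/(P₁V₁) = 1.154.
Path (b) adiabatic: W = P₁V₁(1 − (V₁/V₂)^(γ−1))/(γ−1) → W_b/(P₁V₁) = 0.6606.
W_a / W_b = 1.154 / 0.6606 = 1.746.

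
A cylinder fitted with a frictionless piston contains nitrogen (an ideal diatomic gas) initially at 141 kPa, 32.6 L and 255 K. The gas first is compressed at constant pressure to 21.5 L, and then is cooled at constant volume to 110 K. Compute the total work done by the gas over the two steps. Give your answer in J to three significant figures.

W_total ≈ -1570 J

Step 1 (isobaric): W = PΔV = (141 kPa)(21.5 − 32.6 L) = -1565 J.
Step 2 (isochoric): W = 0 (constant volume).
W_total = -1565 + 0 = -1565 J.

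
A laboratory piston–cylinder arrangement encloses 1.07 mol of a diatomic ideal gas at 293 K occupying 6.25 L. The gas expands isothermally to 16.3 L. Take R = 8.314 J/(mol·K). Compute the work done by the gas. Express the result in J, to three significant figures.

Isothermal: W = nRT ln(V₂/V₁).
W = (1.07)(8.314)(293) × ln(16.3/6.25)
  = 2607 × 0.9586
W_by_gas = 2499 J.

W ≈ 2500 J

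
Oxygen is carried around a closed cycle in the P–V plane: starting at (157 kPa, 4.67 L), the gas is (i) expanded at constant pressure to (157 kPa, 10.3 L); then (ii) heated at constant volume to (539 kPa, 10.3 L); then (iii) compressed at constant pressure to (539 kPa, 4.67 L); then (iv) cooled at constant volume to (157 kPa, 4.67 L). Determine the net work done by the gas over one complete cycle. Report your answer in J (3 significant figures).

W_net ≈ -2150 J

Constant-volume legs do no work.
W(i) = (157)(10.3 − 4.67) = 883.9 J; W(iii) = (539)(4.67 − 10.3) = -3035 J.
W_net = 883.9 − 3035 = -2151 J (the counter-clockwise enclosed area).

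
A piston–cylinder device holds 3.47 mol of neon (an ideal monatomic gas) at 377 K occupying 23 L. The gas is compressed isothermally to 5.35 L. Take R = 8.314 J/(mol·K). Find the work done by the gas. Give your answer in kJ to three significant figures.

Isothermal: W = nRT ln(V₂/V₁).
W = (3.47)(8.314)(377) × ln(5.35/23)
  = 10876 × -1.458
W_by_gas = -15862 J.

W ≈ -15.9 kJ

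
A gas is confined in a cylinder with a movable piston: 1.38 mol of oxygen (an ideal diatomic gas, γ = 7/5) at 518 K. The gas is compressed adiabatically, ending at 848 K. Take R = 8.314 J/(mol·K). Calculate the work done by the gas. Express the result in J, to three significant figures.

W ≈ -9470 J

Adiabatic ⇒ Q = 0, so W_by = −ΔU = nCᵥ(T₁ − T₂).
Cᵥ = 5R/2 = 20.79 J/(mol·K).
W = (1.38)(20.79)(518 − 848) = -9465 J.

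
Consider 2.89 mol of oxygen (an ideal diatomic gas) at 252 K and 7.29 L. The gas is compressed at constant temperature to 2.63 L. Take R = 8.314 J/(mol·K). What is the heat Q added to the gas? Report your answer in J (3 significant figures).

Q ≈ -6170 J

Isothermal ⇒ ΔU = 0, so Q = W = nRT ln(V₂/V₁).
Q = (2.89)(8.314)(252) ln(2.63/7.29) = 6055 × -1.02 = -6173 J.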